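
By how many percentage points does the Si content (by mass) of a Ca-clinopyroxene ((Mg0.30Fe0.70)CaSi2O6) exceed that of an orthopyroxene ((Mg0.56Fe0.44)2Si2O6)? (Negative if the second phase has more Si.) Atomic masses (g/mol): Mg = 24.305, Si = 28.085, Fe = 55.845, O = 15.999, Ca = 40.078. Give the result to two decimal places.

M((Mg0.30Fe0.70)CaSi2O6) = 238.625 g/mol, so wt% Si = 56.170/238.625 × 100 = 23.54%.
M((Mg0.56Fe0.44)2Si2O6) = 228.529 g/mol, so wt% Si = 56.170/228.529 × 100 = 24.58%.
23.54 − 24.58 = -1.04 pp.

-1.04 percentage points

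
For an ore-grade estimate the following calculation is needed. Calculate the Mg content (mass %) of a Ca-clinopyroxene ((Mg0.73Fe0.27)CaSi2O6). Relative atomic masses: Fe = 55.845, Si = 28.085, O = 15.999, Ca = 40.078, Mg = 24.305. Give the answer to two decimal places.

7.88 mass %

M((Mg0.73Fe0.27)CaSi2O6) = 225.063 g/mol.
Mg contributes 0.73 × 24.305 = 17.743 g per mole.
17.743/225.063 = 0.0788 → 7.88%.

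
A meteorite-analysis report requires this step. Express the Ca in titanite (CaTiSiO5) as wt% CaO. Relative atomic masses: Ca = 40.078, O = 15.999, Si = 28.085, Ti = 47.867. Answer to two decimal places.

28.61 wt%

M(CaTiSiO5) = 196.025 g/mol; M(CaO) = 56.077 g/mol.
Moles CaO per formula unit = 1 Ca ÷ 1 = 1.0000.
CaO fraction = (1.0000 × 56.077) / 196.025 = 56.077/196.025 = 0.2861.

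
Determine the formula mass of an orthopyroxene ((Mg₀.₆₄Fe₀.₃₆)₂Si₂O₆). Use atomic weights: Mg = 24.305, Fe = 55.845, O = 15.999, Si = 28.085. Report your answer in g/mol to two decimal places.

223.48 g/mol

The formula mass is the sum 1.28·24.305 + 0.72·55.845 + 2·28.085 + 6·15.999.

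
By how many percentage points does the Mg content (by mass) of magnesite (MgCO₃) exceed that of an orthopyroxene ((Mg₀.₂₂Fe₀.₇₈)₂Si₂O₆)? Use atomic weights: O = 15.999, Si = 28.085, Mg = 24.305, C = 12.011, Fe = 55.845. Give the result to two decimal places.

M(MgCO₃) = 84.313 g/mol, so wt% Mg = 24.305/84.313 × 100 = 28.83%.
M((Mg₀.₂₂Fe₀.₇₈)₂Si₂O₆) = 249.976 g/mol, so wt% Mg = 10.694/249.976 × 100 = 4.28%.
28.83 − 4.28 = 24.55 pp.

24.55 percentage points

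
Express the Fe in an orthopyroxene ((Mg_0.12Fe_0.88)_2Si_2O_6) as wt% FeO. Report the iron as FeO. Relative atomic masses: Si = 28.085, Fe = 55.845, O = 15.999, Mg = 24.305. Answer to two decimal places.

Molar mass of (Mg_0.12Fe_0.88)_2Si_2O_6 = 0.24*24.305 + 1.76*55.845 + 2*28.085 + 6*15.999 = 256.284 g/mol.
Each formula unit contains 1.76 Fe, equivalent to 1.76/1 = 1.7600 mol FeO.
M(FeO) = 1×55.845 + 1×15.999 = 71.844 g/mol.
Mass of FeO per formula unit = 1.7600 × 71.844 = 126.445 g.
FeO wt% = 126.445 / 256.284 × 100 = 49.34%.

49.34 wt%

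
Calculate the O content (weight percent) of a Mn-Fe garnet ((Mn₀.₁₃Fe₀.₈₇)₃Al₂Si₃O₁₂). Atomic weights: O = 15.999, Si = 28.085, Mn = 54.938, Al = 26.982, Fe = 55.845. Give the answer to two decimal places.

Molar mass of (Mn₀.₁₃Fe₀.₈₇)₃Al₂Si₃O₁₂: 0.39*54.938 + 2.61*55.845 + 2*26.982 + 3*28.085 + 12*15.999 = 497.388 g/mol.
Mass of O per formula unit: 12 × 15.999 = 191.988 g.
Weight fraction O = 191.988 / 497.388 = 0.3860.

38.60 weight percent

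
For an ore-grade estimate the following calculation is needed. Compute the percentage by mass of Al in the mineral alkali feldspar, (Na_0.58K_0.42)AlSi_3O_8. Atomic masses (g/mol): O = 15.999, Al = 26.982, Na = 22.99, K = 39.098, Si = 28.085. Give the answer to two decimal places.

10.03 wt%

Molar mass of (Na_0.58K_0.42)AlSi_3O_8: 0.58×22.99 + 0.42×39.098 + 1×26.982 + 3×28.085 + 8×15.999 = 268.984 g/mol.
Mass of Al per formula unit: 1 × 26.982 = 26.982 g.
Weight fraction Al = 26.982 / 268.984 = 0.1003.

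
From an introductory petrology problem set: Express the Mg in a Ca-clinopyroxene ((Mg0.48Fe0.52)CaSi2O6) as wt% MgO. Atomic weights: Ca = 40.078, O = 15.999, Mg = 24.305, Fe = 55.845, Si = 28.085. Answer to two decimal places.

8.30 wt%

Formula mass = 232.948 g/mol.
0.48 Mg → 0.4800 mol MgO per formula unit; M(MgO) = 40.304, so MgO mass = 19.346 g.
19.346/232.948 × 100 = 8.30 wt%.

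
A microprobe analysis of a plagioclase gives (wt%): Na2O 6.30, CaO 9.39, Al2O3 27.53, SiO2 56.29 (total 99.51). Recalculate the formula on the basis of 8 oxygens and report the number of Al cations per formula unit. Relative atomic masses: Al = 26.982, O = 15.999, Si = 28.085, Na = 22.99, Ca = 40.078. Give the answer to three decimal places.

1.463 Al apfu

Na2O: 6.30/61.979 = 0.10165 mol → 0.20330 mol Na, 0.10165 mol O.
CaO: 9.39/56.077 = 0.16745 mol → 0.16745 mol Ca, 0.16745 mol O.
Al2O3: 27.53/101.961 = 0.27001 mol → 0.54002 mol Al, 0.81003 mol O.
SiO2: 56.29/60.083 = 0.93687 mol → 0.93687 mol Si, 1.87374 mol O.
Total oxygen = 2.95287 mol. Normalization factor = 8/2.95287 = 2.70923.
Al per 8 O = 0.54002 × 2.70923 = 1.463.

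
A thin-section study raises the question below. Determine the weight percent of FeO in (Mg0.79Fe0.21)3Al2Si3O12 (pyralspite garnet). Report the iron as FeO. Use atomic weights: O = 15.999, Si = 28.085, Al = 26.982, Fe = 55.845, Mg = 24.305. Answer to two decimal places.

Formula mass = 422.992 g/mol.
0.63 Fe → 0.6300 mol FeO per formula unit; M(FeO) = 71.844, so FeO mass = 45.262 g.
45.262/422.992 × 100 = 10.70 wt%.

10.70 wt%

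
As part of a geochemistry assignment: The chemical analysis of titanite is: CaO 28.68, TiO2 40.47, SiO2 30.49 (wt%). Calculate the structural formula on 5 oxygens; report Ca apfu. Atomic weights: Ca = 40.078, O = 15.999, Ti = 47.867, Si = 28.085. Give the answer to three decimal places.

28.68 wt% CaO ÷ 56.077 g/mol = 0.51144 mol, giving 0.51144 Ca and 0.51144 O.
40.47 wt% TiO2 ÷ 79.865 g/mol = 0.50673 mol, giving 0.50673 Ti and 1.01346 O.
30.49 wt% SiO2 ÷ 60.083 g/mol = 0.50746 mol, giving 0.50746 Si and 1.01492 O.
Oxygen sums to 2.53982; scaling by 5/2.53982 = 1.96864 puts the formula on 5 O.
Ca: 0.51144 × 1.96864 = 1.007 atoms per formula unit.

1.007 Ca apfu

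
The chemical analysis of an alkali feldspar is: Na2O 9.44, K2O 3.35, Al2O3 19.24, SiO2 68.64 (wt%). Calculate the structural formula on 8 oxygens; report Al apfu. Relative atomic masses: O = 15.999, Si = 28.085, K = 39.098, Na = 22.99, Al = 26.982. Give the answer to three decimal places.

0.994 Al apfu

9.44 wt% Na2O ÷ 61.979 g/mol = 0.15231 mol, giving 0.30462 Na and 0.15231 O.
3.35 wt% K2O ÷ 94.195 g/mol = 0.03556 mol, giving 0.07112 K and 0.03556 O.
19.24 wt% Al2O3 ÷ 101.961 g/mol = 0.18870 mol, giving 0.37740 Al and 0.56610 O.
68.64 wt% SiO2 ÷ 60.083 g/mol = 1.14242 mol, giving 1.14242 Si and 2.28484 O.
Oxygen sums to 3.03881; scaling by 8/3.03881 = 2.63261 puts the formula on 8 O.
Al: 0.37740 × 2.63261 = 0.994 atoms per formula unit.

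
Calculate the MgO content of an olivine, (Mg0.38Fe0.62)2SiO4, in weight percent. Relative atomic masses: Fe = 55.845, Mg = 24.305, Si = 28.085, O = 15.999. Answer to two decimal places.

17.04 wt%

Molar mass of (Mg0.38Fe0.62)2SiO4 = 0.76×24.305 + 1.24×55.845 + 1×28.085 + 4×15.999 = 179.801 g/mol.
Each formula unit contains 0.76 Mg, equivalent to 0.76/1 = 0.7600 mol MgO.
M(MgO) = 1×24.305 + 1×15.999 = 40.304 g/mol.
Mass of MgO per formula unit = 0.7600 × 40.304 = 30.631 g.
MgO wt% = 30.631 / 179.801 × 100 = 17.04%.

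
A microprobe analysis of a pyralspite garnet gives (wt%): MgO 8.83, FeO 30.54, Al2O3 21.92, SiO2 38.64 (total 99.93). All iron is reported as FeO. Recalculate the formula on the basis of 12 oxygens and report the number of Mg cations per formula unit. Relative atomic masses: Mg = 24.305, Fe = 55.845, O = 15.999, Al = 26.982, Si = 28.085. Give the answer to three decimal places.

1.021 Mg apfu

MgO (M=40.304): mol = 0.21908; Mg = 0.21908, O = 0.21908.
FeO (M=71.844): mol = 0.42509; Fe = 0.42509, O = 0.42509.
Al2O3 (M=101.961): mol = 0.21498; Al = 0.42996, O = 0.64494.
SiO2 (M=60.083): mol = 0.64311; Si = 0.64311, O = 1.28622.
ΣO = 2.57533; factor = 12/ΣO = 4.65960.
Mg apfu = 0.21908 × 4.65960 = 1.021.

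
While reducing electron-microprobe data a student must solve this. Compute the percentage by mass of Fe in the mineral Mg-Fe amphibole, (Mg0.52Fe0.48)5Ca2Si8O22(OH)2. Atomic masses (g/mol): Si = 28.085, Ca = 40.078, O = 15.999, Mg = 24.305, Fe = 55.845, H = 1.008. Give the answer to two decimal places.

Formula mass = 2.60*24.305 + 2.40*55.845 + 2*40.078 + 8*28.085 + 24*15.999 + 2*1.008 = 888.049 g/mol, of which 134.028 g is Fe.
So Fe makes up 134.028/888.049 = 0.1509 of the mass, i.e. 15.09%.

15.09 weight percent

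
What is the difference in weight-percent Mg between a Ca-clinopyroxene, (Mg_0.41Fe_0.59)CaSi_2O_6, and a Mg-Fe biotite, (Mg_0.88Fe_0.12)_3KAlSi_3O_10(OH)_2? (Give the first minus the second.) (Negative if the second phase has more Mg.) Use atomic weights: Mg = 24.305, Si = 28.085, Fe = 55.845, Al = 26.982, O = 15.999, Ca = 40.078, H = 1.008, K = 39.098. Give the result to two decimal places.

-10.73 percentage points

First mineral: 9.965 g Mg in 235.156 g formula = 4.24 wt% Mg.
Second mineral: 64.165 g Mg in 428.608 g formula = 14.97 wt% Mg.
4.24% − 14.97% gives a difference of -10.73 percentage points.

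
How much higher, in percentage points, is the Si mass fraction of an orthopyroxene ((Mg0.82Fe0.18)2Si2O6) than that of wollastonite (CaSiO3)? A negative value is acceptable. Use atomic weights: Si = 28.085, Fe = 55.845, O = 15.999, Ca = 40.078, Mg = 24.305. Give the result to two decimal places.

M((Mg0.82Fe0.18)2Si2O6) = 212.128 g/mol, so wt% Si = 56.170/212.128 × 100 = 26.48%.
M(CaSiO3) = 116.160 g/mol, so wt% Si = 28.085/116.160 × 100 = 24.18%.
26.48 − 24.18 = 2.30 pp.

2.30 percentage points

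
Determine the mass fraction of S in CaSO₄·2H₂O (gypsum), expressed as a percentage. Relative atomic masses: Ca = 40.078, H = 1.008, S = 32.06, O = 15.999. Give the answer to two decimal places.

M(CaSO₄·2H₂O) = 172.164 g/mol.
S contributes 1 × 32.06 = 32.060 g per mole.
32.060/172.164 = 0.1862 → 18.62%.

18.62 wt%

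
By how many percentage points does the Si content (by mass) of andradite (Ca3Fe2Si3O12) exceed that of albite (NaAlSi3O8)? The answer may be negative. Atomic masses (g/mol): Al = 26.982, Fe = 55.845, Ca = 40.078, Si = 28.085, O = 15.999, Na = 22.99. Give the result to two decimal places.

First mineral: 84.255 g Si in 508.167 g formula = 16.58 wt% Si.
Second mineral: 84.255 g Si in 262.219 g formula = 32.13 wt% Si.
16.58% − 32.13% gives a difference of -15.55 percentage points.

-15.55 percentage points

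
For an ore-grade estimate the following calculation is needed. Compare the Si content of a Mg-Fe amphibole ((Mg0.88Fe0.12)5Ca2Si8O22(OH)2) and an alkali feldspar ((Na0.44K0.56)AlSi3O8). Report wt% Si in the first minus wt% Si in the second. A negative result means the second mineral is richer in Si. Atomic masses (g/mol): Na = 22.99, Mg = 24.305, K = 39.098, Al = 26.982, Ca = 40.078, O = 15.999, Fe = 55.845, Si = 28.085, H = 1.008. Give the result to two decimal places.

Si in (Mg0.88Fe0.12)5Ca2Si8O22(OH)2: molar mass 831.277 g/mol; 8×28.085 = 224.680 g → 27.03 wt%.
Si in (Na0.44K0.56)AlSi3O8: molar mass 271.239 g/mol; 3×28.085 = 84.255 g → 31.06 wt%.
Difference = 27.03 − 31.06 = -4.03 percentage points.

-4.03 percentage points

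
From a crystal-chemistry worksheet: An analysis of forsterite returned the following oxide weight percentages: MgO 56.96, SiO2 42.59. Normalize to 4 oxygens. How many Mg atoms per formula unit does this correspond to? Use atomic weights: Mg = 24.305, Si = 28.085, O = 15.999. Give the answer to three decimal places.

56.96 wt% MgO ÷ 40.304 g/mol = 1.41326 mol, giving 1.41326 Mg and 1.41326 O.
42.59 wt% SiO2 ÷ 60.083 g/mol = 0.70885 mol, giving 0.70885 Si and 1.41770 O.
Oxygen sums to 2.83096; scaling by 4/2.83096 = 1.41295 puts the formula on 4 O.
Mg: 1.41326 × 1.41295 = 1.997 atoms per formula unit.

1.997 Mg apfu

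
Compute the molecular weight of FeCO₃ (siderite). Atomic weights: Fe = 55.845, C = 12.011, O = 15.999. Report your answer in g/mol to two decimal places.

M = 1(55.845) + 1(12.011) + 3(15.999)

115.85 g/mol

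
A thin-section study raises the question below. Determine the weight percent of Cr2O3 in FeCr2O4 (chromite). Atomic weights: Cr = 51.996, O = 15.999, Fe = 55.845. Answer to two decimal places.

67.90 wt%

Formula mass = 223.833 g/mol.
2 Cr → 1.0000 mol Cr2O3 per formula unit; M(Cr2O3) = 151.989, so Cr2O3 mass = 151.989 g.
151.989/223.833 × 100 = 67.90 wt%.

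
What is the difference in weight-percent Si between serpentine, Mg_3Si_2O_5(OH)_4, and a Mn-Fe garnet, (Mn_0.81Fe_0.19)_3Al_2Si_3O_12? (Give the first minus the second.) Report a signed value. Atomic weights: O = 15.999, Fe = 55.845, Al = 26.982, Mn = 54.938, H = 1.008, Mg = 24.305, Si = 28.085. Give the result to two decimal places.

3.27 percentage points

Si in Mg_3Si_2O_5(OH)_4: molar mass 277.108 g/mol; 2×28.085 = 56.170 g → 20.27 wt%.
Si in (Mn_0.81Fe_0.19)_3Al_2Si_3O_12: molar mass 495.538 g/mol; 3×28.085 = 84.255 g → 17.00 wt%.
Difference = 20.27 − 17.00 = 3.27 percentage points.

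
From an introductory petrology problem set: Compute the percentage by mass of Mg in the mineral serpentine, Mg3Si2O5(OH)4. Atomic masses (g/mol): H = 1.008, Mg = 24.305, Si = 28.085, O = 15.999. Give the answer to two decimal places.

Formula mass = 3×24.305 + 2×28.085 + 9×15.999 + 4×1.008 = 277.108 g/mol, of which 72.915 g is Mg.
So Mg makes up 72.915/277.108 = 0.2631 of the mass, i.e. 26.31%.

26.31 wt%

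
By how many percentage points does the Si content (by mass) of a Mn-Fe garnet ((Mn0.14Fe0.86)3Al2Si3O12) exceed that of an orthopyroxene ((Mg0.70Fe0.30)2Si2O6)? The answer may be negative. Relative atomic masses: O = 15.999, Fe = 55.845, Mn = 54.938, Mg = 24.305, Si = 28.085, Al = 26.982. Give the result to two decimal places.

First mineral: 84.255 g Si in 497.361 g formula = 16.94 wt% Si.
Second mineral: 56.170 g Si in 219.698 g formula = 25.57 wt% Si.
16.94% − 25.57% gives a difference of -8.63 percentage points.

-8.63 percentage points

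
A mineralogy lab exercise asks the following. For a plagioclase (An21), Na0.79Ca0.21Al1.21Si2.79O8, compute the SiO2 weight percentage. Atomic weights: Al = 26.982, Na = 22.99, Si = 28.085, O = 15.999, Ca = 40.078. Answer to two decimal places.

Formula mass = 265.576 g/mol.
2.79 Si → 2.7900 mol SiO2 per formula unit; M(SiO2) = 60.083, so SiO2 mass = 167.632 g.
167.632/265.576 × 100 = 63.12 wt%.

63.12 wt%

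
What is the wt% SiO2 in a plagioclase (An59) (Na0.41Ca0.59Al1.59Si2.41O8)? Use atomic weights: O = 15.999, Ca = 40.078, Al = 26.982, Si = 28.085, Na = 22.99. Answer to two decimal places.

Molar mass of Na0.41Ca0.59Al1.59Si2.41O8 = 0.41×22.99 + 0.59×40.078 + 1.59×26.982 + 2.41×28.085 + 8×15.999 = 271.650 g/mol.
Each formula unit contains 2.41 Si, equivalent to 2.41/1 = 2.4100 mol SiO2.
M(SiO2) = 1×28.085 + 2×15.999 = 60.083 g/mol.
Mass of SiO2 per formula unit = 2.4100 × 60.083 = 144.800 g.
SiO2 wt% = 144.800 / 271.650 × 100 = 53.30%.

53.30 wt%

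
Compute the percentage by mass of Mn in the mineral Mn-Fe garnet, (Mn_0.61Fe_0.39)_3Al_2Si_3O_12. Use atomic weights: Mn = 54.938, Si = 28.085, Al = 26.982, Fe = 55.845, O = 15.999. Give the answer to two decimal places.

20.27 wt%

Molar mass of (Mn_0.61Fe_0.39)_3Al_2Si_3O_12: 1.83*54.938 + 1.17*55.845 + 2*26.982 + 3*28.085 + 12*15.999 = 496.082 g/mol.
Mass of Mn per formula unit: 1.83 × 54.938 = 100.537 g.
Weight fraction Mn = 100.537 / 496.082 = 0.2027.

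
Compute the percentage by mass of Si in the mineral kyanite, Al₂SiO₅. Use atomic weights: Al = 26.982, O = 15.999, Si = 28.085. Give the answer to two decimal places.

Formula mass = 2*26.982 + 1*28.085 + 5*15.999 = 162.044 g/mol, of which 28.085 g is Si.
So Si makes up 28.085/162.044 = 0.1733 of the mass, i.e. 17.33%.

17.33 mass %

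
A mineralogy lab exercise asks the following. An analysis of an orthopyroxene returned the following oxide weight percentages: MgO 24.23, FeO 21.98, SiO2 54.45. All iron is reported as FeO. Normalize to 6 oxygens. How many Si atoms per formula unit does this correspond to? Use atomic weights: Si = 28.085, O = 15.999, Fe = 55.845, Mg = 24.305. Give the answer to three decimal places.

1.999 Si apfu

24.23 wt% MgO ÷ 40.304 g/mol = 0.60118 mol, giving 0.60118 Mg and 0.60118 O.
21.98 wt% FeO ÷ 71.844 g/mol = 0.30594 mol, giving 0.30594 Fe and 0.30594 O.
54.45 wt% SiO2 ÷ 60.083 g/mol = 0.90625 mol, giving 0.90625 Si and 1.81250 O.
Oxygen sums to 2.71962; scaling by 6/2.71962 = 2.20619 puts the formula on 6 O.
Si: 0.90625 × 2.20619 = 1.999 atoms per formula unit.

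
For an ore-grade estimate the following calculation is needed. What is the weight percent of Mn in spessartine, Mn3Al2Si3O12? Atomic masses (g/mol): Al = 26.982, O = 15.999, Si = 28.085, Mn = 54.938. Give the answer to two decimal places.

33.29 weight percent

M(Mn3Al2Si3O12) = 495.021 g/mol.
Mn contributes 3 × 54.938 = 164.814 g per mole.
164.814/495.021 = 0.3329 → 33.29%.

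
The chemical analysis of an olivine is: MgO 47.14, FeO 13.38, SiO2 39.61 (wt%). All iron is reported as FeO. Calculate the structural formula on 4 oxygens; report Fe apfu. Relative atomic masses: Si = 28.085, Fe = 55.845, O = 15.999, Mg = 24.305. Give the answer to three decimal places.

0.279 Fe apfu

MgO (M=40.304): mol = 1.16961; Mg = 1.16961, O = 1.16961.
FeO (M=71.844): mol = 0.18624; Fe = 0.18624, O = 0.18624.
SiO2 (M=60.083): mol = 0.65925; Si = 0.65925, O = 1.31850.
ΣO = 2.67435; factor = 4/ΣO = 1.49569.
Fe apfu = 0.18624 × 1.49569 = 0.279.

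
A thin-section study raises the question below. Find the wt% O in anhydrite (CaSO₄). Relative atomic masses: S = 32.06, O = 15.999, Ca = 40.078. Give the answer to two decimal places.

47.01 wt%

M(CaSO₄) = 136.134 g/mol.
O contributes 4 × 15.999 = 63.996 g per mole.
63.996/136.134 = 0.4701 → 47.01%.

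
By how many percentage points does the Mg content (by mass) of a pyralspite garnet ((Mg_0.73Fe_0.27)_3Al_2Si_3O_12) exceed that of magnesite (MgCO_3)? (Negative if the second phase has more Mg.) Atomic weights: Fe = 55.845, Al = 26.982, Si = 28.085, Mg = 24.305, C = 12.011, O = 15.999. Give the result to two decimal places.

Mg in (Mg_0.73Fe_0.27)_3Al_2Si_3O_12: molar mass 428.669 g/mol; 2.19×24.305 = 53.228 g → 12.42 wt%.
Mg in MgCO_3: molar mass 84.313 g/mol; 1×24.305 = 24.305 g → 28.83 wt%.
Difference = 12.42 − 28.83 = -16.41 percentage points.

-16.41 percentage points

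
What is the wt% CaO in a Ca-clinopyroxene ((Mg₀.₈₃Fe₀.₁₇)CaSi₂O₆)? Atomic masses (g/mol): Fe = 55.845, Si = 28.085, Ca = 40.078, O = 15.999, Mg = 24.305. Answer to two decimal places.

Formula mass = 221.909 g/mol.
1 Ca → 1.0000 mol CaO per formula unit; M(CaO) = 56.077, so CaO mass = 56.077 g.
56.077/221.909 × 100 = 25.27 wt%.

25.27 wt%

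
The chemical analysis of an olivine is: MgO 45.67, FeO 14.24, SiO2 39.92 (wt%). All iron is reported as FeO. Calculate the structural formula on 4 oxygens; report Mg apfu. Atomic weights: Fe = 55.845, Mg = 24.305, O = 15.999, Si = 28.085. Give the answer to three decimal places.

MgO (M=40.304): mol = 1.13314; Mg = 1.13314, O = 1.13314.
FeO (M=71.844): mol = 0.19821; Fe = 0.19821, O = 0.19821.
SiO2 (M=60.083): mol = 0.66441; Si = 0.66441, O = 1.32882.
ΣO = 2.66017; factor = 4/ΣO = 1.50366.
Mg apfu = 1.13314 × 1.50366 = 1.704.

1.704 Mg apfu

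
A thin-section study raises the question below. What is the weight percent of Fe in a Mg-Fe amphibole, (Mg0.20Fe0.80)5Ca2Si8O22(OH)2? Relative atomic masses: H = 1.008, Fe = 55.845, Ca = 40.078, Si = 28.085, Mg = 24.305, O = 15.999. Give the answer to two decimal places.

Formula mass = 1·24.305 + 4·55.845 + 2·40.078 + 8·28.085 + 24·15.999 + 2·1.008 = 938.513 g/mol, of which 223.380 g is Fe.
So Fe makes up 223.380/938.513 = 0.2380 of the mass, i.e. 23.80%.

23.80 weight percent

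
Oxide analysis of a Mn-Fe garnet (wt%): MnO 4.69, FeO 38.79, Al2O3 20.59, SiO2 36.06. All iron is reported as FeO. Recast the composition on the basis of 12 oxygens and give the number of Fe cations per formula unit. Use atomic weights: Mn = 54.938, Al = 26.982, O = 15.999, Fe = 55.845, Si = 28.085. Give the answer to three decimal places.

2.686 Fe apfu

4.69 wt% MnO ÷ 70.937 g/mol = 0.06612 mol, giving 0.06612 Mn and 0.06612 O.
38.79 wt% FeO ÷ 71.844 g/mol = 0.53992 mol, giving 0.53992 Fe and 0.53992 O.
20.59 wt% Al2O3 ÷ 101.961 g/mol = 0.20194 mol, giving 0.40388 Al and 0.60582 O.
36.06 wt% SiO2 ÷ 60.083 g/mol = 0.60017 mol, giving 0.60017 Si and 1.20034 O.
Oxygen sums to 2.41220; scaling by 12/2.41220 = 4.97471 puts the formula on 12 O.
Fe: 0.53992 × 4.97471 = 2.686 atoms per formula unit.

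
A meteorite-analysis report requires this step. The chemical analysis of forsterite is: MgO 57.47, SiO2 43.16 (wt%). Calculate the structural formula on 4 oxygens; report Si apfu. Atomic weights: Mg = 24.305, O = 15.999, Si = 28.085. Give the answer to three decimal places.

1.004 Si apfu

57.47 wt% MgO ÷ 40.304 g/mol = 1.42591 mol, giving 1.42591 Mg and 1.42591 O.
43.16 wt% SiO2 ÷ 60.083 g/mol = 0.71834 mol, giving 0.71834 Si and 1.43668 O.
Oxygen sums to 2.86259; scaling by 4/2.86259 = 1.39734 puts the formula on 4 O.
Si: 0.71834 × 1.39734 = 1.004 atoms per formula unit.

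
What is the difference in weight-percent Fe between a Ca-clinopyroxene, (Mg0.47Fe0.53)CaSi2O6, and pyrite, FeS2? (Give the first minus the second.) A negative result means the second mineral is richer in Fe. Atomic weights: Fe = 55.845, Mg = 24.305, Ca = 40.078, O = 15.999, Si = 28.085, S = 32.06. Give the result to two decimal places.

M((Mg0.47Fe0.53)CaSi2O6) = 233.263 g/mol, so wt% Fe = 29.598/233.263 × 100 = 12.69%.
M(FeS2) = 119.965 g/mol, so wt% Fe = 55.845/119.965 × 100 = 46.55%.
12.69 − 46.55 = -33.86 pp.

-33.86 percentage points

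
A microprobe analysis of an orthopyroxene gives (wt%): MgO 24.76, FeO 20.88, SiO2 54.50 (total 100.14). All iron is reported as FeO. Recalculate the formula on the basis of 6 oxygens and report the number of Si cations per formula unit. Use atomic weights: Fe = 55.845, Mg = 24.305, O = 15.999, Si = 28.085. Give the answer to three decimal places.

24.76 wt% MgO ÷ 40.304 g/mol = 0.61433 mol, giving 0.61433 Mg and 0.61433 O.
20.88 wt% FeO ÷ 71.844 g/mol = 0.29063 mol, giving 0.29063 Fe and 0.29063 O.
54.50 wt% SiO2 ÷ 60.083 g/mol = 0.90708 mol, giving 0.90708 Si and 1.81416 O.
Oxygen sums to 2.71912; scaling by 6/2.71912 = 2.20660 puts the formula on 6 O.
Si: 0.90708 × 2.20660 = 2.002 atoms per formula unit.

2.002 Si apfu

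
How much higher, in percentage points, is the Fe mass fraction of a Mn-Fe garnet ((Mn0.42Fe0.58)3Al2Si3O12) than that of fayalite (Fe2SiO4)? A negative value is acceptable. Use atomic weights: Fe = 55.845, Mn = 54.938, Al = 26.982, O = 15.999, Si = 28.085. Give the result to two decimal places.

Fe in (Mn0.42Fe0.58)3Al2Si3O12: molar mass 496.599 g/mol; 1.74×55.845 = 97.170 g → 19.57 wt%.
Fe in Fe2SiO4: molar mass 203.771 g/mol; 2×55.845 = 111.690 g → 54.81 wt%.
Difference = 19.57 − 54.81 = -35.24 percentage points.

-35.24 percentage points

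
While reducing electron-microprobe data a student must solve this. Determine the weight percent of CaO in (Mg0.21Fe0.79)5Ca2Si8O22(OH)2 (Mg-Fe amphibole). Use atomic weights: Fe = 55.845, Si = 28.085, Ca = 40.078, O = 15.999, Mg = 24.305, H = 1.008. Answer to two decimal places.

Formula mass = 936.936 g/mol.
2 Ca → 2.0000 mol CaO per formula unit; M(CaO) = 56.077, so CaO mass = 112.154 g.
112.154/936.936 × 100 = 11.97 wt%.

11.97 wt%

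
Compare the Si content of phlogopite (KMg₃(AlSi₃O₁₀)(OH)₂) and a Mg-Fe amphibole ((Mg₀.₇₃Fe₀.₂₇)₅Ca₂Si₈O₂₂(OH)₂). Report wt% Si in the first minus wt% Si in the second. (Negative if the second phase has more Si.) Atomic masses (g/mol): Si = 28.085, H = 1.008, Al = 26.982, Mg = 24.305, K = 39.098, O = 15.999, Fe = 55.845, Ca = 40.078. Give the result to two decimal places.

-6.09 percentage points

First mineral: 84.255 g Si in 417.254 g formula = 20.19 wt% Si.
Second mineral: 224.680 g Si in 854.932 g formula = 26.28 wt% Si.
20.19% − 26.28% gives a difference of -6.09 percentage points.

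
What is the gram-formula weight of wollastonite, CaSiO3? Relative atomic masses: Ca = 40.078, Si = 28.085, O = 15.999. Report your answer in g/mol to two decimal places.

Ca: 1 × 40.078 = 40.0780
Si: 1 × 28.085 = 28.0850
O: 3 × 15.999 = 47.9970
Summing the contributions gives the formula mass.

116.16 g/mol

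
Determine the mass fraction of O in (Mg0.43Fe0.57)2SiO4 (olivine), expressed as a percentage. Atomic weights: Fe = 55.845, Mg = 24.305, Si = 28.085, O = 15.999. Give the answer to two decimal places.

Formula mass = 0.86*24.305 + 1.14*55.845 + 1*28.085 + 4*15.999 = 176.647 g/mol, of which 63.996 g is O.
So O makes up 63.996/176.647 = 0.3623 of the mass, i.e. 36.23%.

36.23 wt%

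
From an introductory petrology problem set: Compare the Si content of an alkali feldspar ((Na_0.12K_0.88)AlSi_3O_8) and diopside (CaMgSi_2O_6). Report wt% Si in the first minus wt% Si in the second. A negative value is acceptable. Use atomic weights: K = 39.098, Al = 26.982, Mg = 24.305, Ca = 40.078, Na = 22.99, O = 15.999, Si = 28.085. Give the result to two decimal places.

4.54 percentage points

First mineral: 84.255 g Si in 276.394 g formula = 30.48 wt% Si.
Second mineral: 56.170 g Si in 216.547 g formula = 25.94 wt% Si.
30.48% − 25.94% gives a difference of 4.54 percentage points.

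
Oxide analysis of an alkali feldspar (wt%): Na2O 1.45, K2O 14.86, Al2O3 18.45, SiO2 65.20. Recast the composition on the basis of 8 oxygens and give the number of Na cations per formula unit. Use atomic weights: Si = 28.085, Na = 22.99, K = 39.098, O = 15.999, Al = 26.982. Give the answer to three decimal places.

1.45 wt% Na2O ÷ 61.979 g/mol = 0.02340 mol, giving 0.04680 Na and 0.02340 O.
14.86 wt% K2O ÷ 94.195 g/mol = 0.15776 mol, giving 0.31552 K and 0.15776 O.
18.45 wt% Al2O3 ÷ 101.961 g/mol = 0.18095 mol, giving 0.36190 Al and 0.54285 O.
65.20 wt% SiO2 ÷ 60.083 g/mol = 1.08517 mol, giving 1.08517 Si and 2.17034 O.
Oxygen sums to 2.89435; scaling by 8/2.89435 = 2.76401 puts the formula on 8 O.
Na: 0.04680 × 2.76401 = 0.129 atoms per formula unit.

0.129 Na apfu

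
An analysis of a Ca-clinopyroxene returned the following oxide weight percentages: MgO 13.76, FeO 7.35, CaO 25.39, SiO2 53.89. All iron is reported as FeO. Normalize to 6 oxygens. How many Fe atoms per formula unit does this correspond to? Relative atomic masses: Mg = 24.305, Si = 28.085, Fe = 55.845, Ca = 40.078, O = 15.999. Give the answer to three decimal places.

0.228 Fe apfu

MgO: 13.76/40.304 = 0.34141 mol → 0.34141 mol Mg, 0.34141 mol O.
FeO: 7.35/71.844 = 0.10230 mol → 0.10230 mol Fe, 0.10230 mol O.
CaO: 25.39/56.077 = 0.45277 mol → 0.45277 mol Ca, 0.45277 mol O.
SiO2: 53.89/60.083 = 0.89693 mol → 0.89693 mol Si, 1.79386 mol O.
Total oxygen = 2.69034 mol. Normalization factor = 6/2.69034 = 2.23020.
Fe per 6 O = 0.10230 × 2.23020 = 0.228.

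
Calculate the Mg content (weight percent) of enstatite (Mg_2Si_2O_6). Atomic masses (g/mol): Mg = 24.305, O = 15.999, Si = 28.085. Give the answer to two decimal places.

24.21 weight percent

Molar mass of Mg_2Si_2O_6: 2×24.305 + 2×28.085 + 6×15.999 = 200.774 g/mol.
Mass of Mg per formula unit: 2 × 24.305 = 48.610 g.
Weight fraction Mg = 48.610 / 200.774 = 0.2421.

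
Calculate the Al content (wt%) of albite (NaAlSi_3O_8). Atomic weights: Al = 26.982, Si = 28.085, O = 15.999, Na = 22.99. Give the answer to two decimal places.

Molar mass of NaAlSi_3O_8: 1×22.99 + 1×26.982 + 3×28.085 + 8×15.999 = 262.219 g/mol.
Mass of Al per formula unit: 1 × 26.982 = 26.982 g.
Weight fraction Al = 26.982 / 262.219 = 0.1029.

10.29 wt%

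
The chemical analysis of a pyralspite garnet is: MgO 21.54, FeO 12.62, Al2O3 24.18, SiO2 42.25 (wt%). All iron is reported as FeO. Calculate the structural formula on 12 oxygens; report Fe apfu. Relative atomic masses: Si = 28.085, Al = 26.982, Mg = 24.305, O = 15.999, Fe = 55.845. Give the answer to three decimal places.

0.745 Fe apfu

21.54 wt% MgO ÷ 40.304 g/mol = 0.53444 mol, giving 0.53444 Mg and 0.53444 O.
12.62 wt% FeO ÷ 71.844 g/mol = 0.17566 mol, giving 0.17566 Fe and 0.17566 O.
24.18 wt% Al2O3 ÷ 101.961 g/mol = 0.23715 mol, giving 0.47430 Al and 0.71145 O.
42.25 wt% SiO2 ÷ 60.083 g/mol = 0.70319 mol, giving 0.70319 Si and 1.40638 O.
Oxygen sums to 2.82793; scaling by 12/2.82793 = 4.24339 puts the formula on 12 O.
Fe: 0.17566 × 4.24339 = 0.745 atoms per formula unit.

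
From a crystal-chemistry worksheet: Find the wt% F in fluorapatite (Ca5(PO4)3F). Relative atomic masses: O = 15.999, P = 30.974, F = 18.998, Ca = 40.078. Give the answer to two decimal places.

M(Ca5(PO4)3F) = 504.298 g/mol.
F contributes 1 × 18.998 = 18.998 g per mole.
18.998/504.298 = 0.0377 → 3.77%.

3.77 wt%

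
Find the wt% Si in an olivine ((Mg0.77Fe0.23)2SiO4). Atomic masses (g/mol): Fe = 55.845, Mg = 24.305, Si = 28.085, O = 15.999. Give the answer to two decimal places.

18.10 wt%

Molar mass of (Mg0.77Fe0.23)2SiO4: 1.54·24.305 + 0.46·55.845 + 1·28.085 + 4·15.999 = 155.199 g/mol.
Mass of Si per formula unit: 1 × 28.085 = 28.085 g.
Weight fraction Si = 28.085 / 155.199 = 0.1810.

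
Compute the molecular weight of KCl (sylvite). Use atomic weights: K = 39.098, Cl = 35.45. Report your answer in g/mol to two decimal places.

The formula mass is the sum 1*39.098 + 1*35.45.

74.55 g/mol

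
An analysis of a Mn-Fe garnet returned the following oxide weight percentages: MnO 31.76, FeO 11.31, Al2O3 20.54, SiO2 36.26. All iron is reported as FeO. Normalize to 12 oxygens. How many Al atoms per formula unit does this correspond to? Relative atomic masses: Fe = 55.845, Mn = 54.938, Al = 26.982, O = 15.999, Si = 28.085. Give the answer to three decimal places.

2.001 Al apfu

MnO: 31.76/70.937 = 0.44772 mol → 0.44772 mol Mn, 0.44772 mol O.
FeO: 11.31/71.844 = 0.15742 mol → 0.15742 mol Fe, 0.15742 mol O.
Al2O3: 20.54/101.961 = 0.20145 mol → 0.40290 mol Al, 0.60435 mol O.
SiO2: 36.26/60.083 = 0.60350 mol → 0.60350 mol Si, 1.20700 mol O.
Total oxygen = 2.41649 mol. Normalization factor = 12/2.41649 = 4.96588.
Al per 12 O = 0.40290 × 4.96588 = 2.001.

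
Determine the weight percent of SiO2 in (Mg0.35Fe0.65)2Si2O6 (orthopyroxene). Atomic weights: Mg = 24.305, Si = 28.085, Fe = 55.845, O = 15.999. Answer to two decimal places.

M((Mg0.35Fe0.65)2Si2O6) = 241.776 g/mol; M(SiO2) = 60.083 g/mol.
Moles SiO2 per formula unit = 2 Si ÷ 1 = 2.0000.
SiO2 fraction = (2.0000 × 60.083) / 241.776 = 120.166/241.776 = 0.4970.

49.70 wt%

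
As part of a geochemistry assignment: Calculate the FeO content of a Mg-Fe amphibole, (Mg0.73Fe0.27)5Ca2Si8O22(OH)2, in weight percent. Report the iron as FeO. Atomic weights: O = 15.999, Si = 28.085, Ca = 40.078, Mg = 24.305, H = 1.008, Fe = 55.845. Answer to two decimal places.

M((Mg0.73Fe0.27)5Ca2Si8O22(OH)2) = 854.932 g/mol; M(FeO) = 71.844 g/mol.
Moles FeO per formula unit = 1.35 Fe ÷ 1 = 1.3500.
FeO fraction = (1.3500 × 71.844) / 854.932 = 96.989/854.932 = 0.1134.

11.34 wt%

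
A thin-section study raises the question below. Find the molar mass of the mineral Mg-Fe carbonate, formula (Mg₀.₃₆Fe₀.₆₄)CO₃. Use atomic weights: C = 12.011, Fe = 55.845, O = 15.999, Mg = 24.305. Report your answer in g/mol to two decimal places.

104.50 g/mol

Mg: 0.36 × 24.305 = 8.7498
Fe: 0.64 × 55.845 = 35.7408
C: 1 × 12.011 = 12.0110
O: 3 × 15.999 = 47.9970
Summing the contributions gives the formula mass.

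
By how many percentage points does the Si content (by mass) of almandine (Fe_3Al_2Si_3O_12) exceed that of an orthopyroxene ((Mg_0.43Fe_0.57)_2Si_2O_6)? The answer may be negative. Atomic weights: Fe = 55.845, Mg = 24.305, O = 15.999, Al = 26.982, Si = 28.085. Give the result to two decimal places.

-6.80 percentage points

M(Fe_3Al_2Si_3O_12) = 497.742 g/mol, so wt% Si = 84.255/497.742 × 100 = 16.93%.
M((Mg_0.43Fe_0.57)_2Si_2O_6) = 236.730 g/mol, so wt% Si = 56.170/236.730 × 100 = 23.73%.
16.93 − 23.73 = -6.80 pp.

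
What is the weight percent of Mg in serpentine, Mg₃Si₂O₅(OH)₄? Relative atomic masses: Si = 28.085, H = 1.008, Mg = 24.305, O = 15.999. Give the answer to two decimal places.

26.31 mass %

Formula mass = 3*24.305 + 2*28.085 + 9*15.999 + 4*1.008 = 277.108 g/mol, of which 72.915 g is Mg.
So Mg makes up 72.915/277.108 = 0.2631 of the mass, i.e. 26.31%.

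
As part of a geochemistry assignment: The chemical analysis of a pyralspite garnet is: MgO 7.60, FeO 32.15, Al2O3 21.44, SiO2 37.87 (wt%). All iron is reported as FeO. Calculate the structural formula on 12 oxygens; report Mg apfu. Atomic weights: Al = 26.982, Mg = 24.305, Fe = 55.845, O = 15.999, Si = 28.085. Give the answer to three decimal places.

7.60 wt% MgO ÷ 40.304 g/mol = 0.18857 mol, giving 0.18857 Mg and 0.18857 O.
32.15 wt% FeO ÷ 71.844 g/mol = 0.44750 mol, giving 0.44750 Fe and 0.44750 O.
21.44 wt% Al2O3 ÷ 101.961 g/mol = 0.21028 mol, giving 0.42056 Al and 0.63084 O.
37.87 wt% SiO2 ÷ 60.083 g/mol = 0.63029 mol, giving 0.63029 Si and 1.26058 O.
Oxygen sums to 2.52749; scaling by 12/2.52749 = 4.74779 puts the formula on 12 O.
Mg: 0.18857 × 4.74779 = 0.895 atoms per formula unit.

0.895 Mg apfu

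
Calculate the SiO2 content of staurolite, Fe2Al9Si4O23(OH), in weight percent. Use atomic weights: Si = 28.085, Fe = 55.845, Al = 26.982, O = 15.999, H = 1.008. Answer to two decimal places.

28.21 wt%

M(Fe2Al9Si4O23(OH)) = 851.852 g/mol; M(SiO2) = 60.083 g/mol.
Moles SiO2 per formula unit = 4 Si ÷ 1 = 4.0000.
SiO2 fraction = (4.0000 × 60.083) / 851.852 = 240.332/851.852 = 0.2821.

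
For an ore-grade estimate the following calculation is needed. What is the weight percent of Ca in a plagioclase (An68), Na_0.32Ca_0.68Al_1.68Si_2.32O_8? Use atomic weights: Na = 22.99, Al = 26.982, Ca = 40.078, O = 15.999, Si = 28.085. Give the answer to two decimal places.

9.98 wt%

Formula mass = 0.32*22.99 + 0.68*40.078 + 1.68*26.982 + 2.32*28.085 + 8*15.999 = 273.089 g/mol, of which 27.253 g is Ca.
So Ca makes up 27.253/273.089 = 0.0998 of the mass, i.e. 9.98%.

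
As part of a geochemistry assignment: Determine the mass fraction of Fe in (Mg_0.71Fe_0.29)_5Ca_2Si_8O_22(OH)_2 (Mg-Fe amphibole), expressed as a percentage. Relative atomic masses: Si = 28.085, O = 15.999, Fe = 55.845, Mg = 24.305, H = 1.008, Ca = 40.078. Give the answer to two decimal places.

9.44 wt%

M((Mg_0.71Fe_0.29)_5Ca_2Si_8O_22(OH)_2) = 858.086 g/mol.
Fe contributes 1.45 × 55.845 = 80.975 g per mole.
80.975/858.086 = 0.0944 → 9.44%.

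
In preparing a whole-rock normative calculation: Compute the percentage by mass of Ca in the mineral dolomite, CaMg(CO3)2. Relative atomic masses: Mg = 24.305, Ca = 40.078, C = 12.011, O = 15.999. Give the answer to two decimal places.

21.73 mass %

Formula mass = 1*40.078 + 1*24.305 + 2*12.011 + 6*15.999 = 184.399 g/mol, of which 40.078 g is Ca.
So Ca makes up 40.078/184.399 = 0.2173 of the mass, i.e. 21.73%.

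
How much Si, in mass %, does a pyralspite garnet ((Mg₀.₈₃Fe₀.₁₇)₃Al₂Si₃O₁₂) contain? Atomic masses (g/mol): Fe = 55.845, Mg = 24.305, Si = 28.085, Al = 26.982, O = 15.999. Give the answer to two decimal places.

Formula mass = 2.49×24.305 + 0.51×55.845 + 2×26.982 + 3×28.085 + 12×15.999 = 419.207 g/mol, of which 84.255 g is Si.
So Si makes up 84.255/419.207 = 0.2010 of the mass, i.e. 20.10%.

20.10 mass %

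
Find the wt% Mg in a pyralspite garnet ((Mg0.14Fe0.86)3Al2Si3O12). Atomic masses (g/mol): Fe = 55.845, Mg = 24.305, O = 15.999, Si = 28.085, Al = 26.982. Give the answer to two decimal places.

2.11 wt%

Formula mass = 0.42×24.305 + 2.58×55.845 + 2×26.982 + 3×28.085 + 12×15.999 = 484.495 g/mol, of which 10.208 g is Mg.
So Mg makes up 10.208/484.495 = 0.0211 of the mass, i.e. 2.11%.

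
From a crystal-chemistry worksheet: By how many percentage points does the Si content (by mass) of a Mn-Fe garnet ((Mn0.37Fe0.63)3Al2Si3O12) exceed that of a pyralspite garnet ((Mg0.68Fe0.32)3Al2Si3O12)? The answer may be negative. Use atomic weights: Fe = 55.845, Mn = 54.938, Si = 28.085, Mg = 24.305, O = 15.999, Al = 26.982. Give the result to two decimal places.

-2.48 percentage points

Si in (Mn0.37Fe0.63)3Al2Si3O12: molar mass 496.735 g/mol; 3×28.085 = 84.255 g → 16.96 wt%.
Si in (Mg0.68Fe0.32)3Al2Si3O12: molar mass 433.400 g/mol; 3×28.085 = 84.255 g → 19.44 wt%.
Difference = 16.96 − 19.44 = -2.48 percentage points.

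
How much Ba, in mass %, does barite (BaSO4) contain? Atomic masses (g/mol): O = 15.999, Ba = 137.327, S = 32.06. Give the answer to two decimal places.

58.84 mass %

Molar mass of BaSO4: 1·137.327 + 1·32.06 + 4·15.999 = 233.383 g/mol.
Mass of Ba per formula unit: 1 × 137.327 = 137.327 g.
Weight fraction Ba = 137.327 / 233.383 = 0.5884.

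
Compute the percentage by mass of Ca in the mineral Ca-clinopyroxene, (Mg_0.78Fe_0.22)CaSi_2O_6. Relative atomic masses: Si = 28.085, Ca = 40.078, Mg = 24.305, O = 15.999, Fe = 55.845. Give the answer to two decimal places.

17.93 weight percent

Formula mass = 0.78·24.305 + 0.22·55.845 + 1·40.078 + 2·28.085 + 6·15.999 = 223.486 g/mol, of which 40.078 g is Ca.
So Ca makes up 40.078/223.486 = 0.1793 of the mass, i.e. 17.93%.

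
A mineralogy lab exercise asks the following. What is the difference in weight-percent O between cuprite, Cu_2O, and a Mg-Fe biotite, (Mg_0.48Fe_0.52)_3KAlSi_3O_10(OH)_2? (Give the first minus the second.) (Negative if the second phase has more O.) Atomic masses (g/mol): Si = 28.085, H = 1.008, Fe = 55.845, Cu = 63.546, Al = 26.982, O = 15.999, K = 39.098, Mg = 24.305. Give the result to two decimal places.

-29.98 percentage points

O in Cu_2O: molar mass 143.091 g/mol; 1×15.999 = 15.999 g → 11.18 wt%.
O in (Mg_0.48Fe_0.52)_3KAlSi_3O_10(OH)_2: molar mass 466.456 g/mol; 12×15.999 = 191.988 g → 41.16 wt%.
Difference = 11.18 − 41.16 = -29.98 percentage points.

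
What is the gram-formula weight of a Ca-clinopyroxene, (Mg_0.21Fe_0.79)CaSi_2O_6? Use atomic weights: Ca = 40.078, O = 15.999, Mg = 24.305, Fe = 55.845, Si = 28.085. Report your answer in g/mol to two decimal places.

241.46 g/mol

The formula mass is the sum 0.21*24.305 + 0.79*55.845 + 1*40.078 + 2*28.085 + 6*15.999.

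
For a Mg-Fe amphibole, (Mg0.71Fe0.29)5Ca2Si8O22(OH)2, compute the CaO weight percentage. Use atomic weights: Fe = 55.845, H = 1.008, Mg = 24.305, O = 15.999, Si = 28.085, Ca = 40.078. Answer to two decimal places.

13.07 wt%

Formula mass = 858.086 g/mol.
2 Ca → 2.0000 mol CaO per formula unit; M(CaO) = 56.077, so CaO mass = 112.154 g.
112.154/858.086 × 100 = 13.07 wt%.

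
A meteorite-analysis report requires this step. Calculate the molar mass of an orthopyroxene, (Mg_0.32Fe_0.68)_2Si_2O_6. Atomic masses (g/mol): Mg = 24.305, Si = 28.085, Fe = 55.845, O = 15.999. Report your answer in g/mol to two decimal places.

243.67 g/mol

The formula mass is the sum 0.64(24.305) + 1.36(55.845) + 2(28.085) + 6(15.999).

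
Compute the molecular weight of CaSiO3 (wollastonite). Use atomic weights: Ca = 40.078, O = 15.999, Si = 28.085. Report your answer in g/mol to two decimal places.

116.16 g/mol

The formula mass is the sum 1·40.078 + 1·28.085 + 3·15.999.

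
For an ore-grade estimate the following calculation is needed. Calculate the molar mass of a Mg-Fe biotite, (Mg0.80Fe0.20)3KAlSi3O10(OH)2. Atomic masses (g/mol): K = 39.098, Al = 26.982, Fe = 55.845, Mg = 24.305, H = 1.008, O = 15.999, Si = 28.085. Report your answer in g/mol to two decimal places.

436.18 g/mol

M = 2.40×24.305 + 0.60×55.845 + 1×39.098 + 1×26.982 + 3×28.085 + 12×15.999 + 2×1.008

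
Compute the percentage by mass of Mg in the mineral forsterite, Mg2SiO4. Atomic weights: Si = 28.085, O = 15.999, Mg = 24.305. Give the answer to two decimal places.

Formula mass = 2·24.305 + 1·28.085 + 4·15.999 = 140.691 g/mol, of which 48.610 g is Mg.
So Mg makes up 48.610/140.691 = 0.3455 of the mass, i.e. 34.55%.

34.55 mass %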